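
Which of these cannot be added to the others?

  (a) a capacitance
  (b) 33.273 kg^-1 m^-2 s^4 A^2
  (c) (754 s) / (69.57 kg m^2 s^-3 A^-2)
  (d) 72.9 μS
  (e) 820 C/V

(d)

Reduce each to base SI dimensions:
  (a) [capacitance] = kg⁻¹·m⁻²·s⁴·A²
  (b) kg⁻¹·m⁻²·s⁴·A²
  (c) [s] / [kg·m²·s⁻³·A⁻²] = kg⁻¹·m⁻²·s⁴·A²
  (d) S = Ω⁻¹ = kg⁻¹·m⁻²·s³·A²
  (e) C·V⁻¹ = s·A·(J·C⁻¹)⁻¹ = kg⁻¹·m⁻²·s⁴·A²
All reduce to kg⁻¹·m⁻²·s⁴·A² except (d), which is kg⁻¹·m⁻²·s³·A².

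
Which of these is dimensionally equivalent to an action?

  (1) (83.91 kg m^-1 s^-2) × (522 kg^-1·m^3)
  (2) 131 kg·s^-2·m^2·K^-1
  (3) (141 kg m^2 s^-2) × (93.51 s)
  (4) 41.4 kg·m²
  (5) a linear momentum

Reference: [action] = kg·m²·s⁻¹.
Each option:
  (1) [kg·m⁻¹·s⁻²] · [kg⁻¹·m³] = m²·s⁻²
  (2) kg·m²·s⁻²·K⁻¹
  (3) [kg·m²·s⁻²] · [s] = kg·m²·s⁻¹  ← same
  (4) kg·m²
  (5) [linear momentum] = kg·m·s⁻¹
Only (3) matches kg·m²·s⁻¹.

(3)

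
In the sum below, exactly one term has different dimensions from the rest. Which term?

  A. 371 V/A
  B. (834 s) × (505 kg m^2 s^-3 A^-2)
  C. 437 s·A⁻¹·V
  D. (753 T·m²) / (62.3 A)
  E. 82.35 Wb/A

Work out the base dimensions of each:
  A. V·A⁻¹ = J·C⁻¹·A⁻¹ = kg·m²·s⁻³·A⁻²
  B. [s] · [kg·m²·s⁻³·A⁻²] = kg·m²·s⁻²·A⁻²
  C. V·s·A⁻¹ = J·C⁻¹·s·A⁻¹ = kg·m²·s⁻²·A⁻²
  D. [kg·m²·s⁻²·A⁻¹] / [A] = kg·m²·s⁻²·A⁻²
  E. Wb·A⁻¹ = V·s·A⁻¹ = kg·m²·s⁻²·A⁻²
All reduce to kg·m²·s⁻²·A⁻² except A., which is kg·m²·s⁻³·A⁻².

A.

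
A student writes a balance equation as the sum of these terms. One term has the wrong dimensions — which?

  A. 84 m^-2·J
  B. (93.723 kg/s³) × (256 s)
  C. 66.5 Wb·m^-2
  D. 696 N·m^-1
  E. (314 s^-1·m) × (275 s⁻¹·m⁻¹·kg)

In SI base units:
  A. J·m⁻² = N·m·m⁻² = kg·s⁻²
  B. [kg·s⁻³] · [s] = kg·s⁻²
  C. Wb·m⁻² = V·s·m⁻² = kg·s⁻²·A⁻¹
  D. N·m⁻¹ = kg·m·s⁻²·m⁻¹ = kg·s⁻²
  E. [m·s⁻¹] · [kg·m⁻¹·s⁻¹] = kg·s⁻²
All reduce to kg·s⁻² except C., which is kg·s⁻²·A⁻¹.

C.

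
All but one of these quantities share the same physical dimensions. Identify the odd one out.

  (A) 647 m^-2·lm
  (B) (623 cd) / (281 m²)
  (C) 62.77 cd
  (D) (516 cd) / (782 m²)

Expand each in SI base units:
  (A) lm·m⁻² = cd·m⁻² = m⁻²·cd
  (B) [cd] / [m²] = m⁻²·cd
  (C) cd
  (D) [cd] / [m²] = m⁻²·cd
All reduce to m⁻²·cd except (C), which is cd.

(C)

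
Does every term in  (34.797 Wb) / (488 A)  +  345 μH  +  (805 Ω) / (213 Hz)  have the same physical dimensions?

Yes

Expand each in SI base units:
  (34.797 Wb) / (488 A):  [kg·m²·s⁻²·A⁻¹] / [A] = kg·m²·s⁻²·A⁻²
  345 μH:  H = V·s·A⁻¹ = kg·m²·s⁻²·A⁻²
  (805 Ω) / (213 Hz):  [kg·m²·s⁻³·A⁻²] / [s⁻¹] = kg·m²·s⁻²·A⁻²
Every term reduces to kg·m²·s⁻²·A⁻².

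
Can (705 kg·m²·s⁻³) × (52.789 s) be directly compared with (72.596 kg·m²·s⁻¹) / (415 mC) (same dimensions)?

No

Reduce each to base SI dimensions:
  (705 kg·m²·s⁻³) × (52.789 s):  [kg·m²·s⁻³] · [s] = kg·m²·s⁻²
  (72.596 kg·m²·s⁻¹) / (415 mC):  [kg·m²·s⁻¹] / [s·A] = kg·m²·s⁻²·A⁻¹
kg·m²·s⁻² ≠ kg·m²·s⁻²·A⁻¹, so they cannot be added.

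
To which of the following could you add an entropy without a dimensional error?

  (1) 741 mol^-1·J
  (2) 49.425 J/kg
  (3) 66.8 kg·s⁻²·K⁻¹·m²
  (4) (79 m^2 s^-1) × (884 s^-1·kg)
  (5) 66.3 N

Reference: [entropy] = kg·m²·s⁻²·K⁻¹.
Each option:
  (1) J·mol⁻¹ = N·m·mol⁻¹ = kg·m²·s⁻²·mol⁻¹
  (2) J·kg⁻¹ = N·m·kg⁻¹ = m²·s⁻²
  (3) kg·m²·s⁻²·K⁻¹  ← same
  (4) [m²·s⁻¹] · [kg·s⁻¹] = kg·m²·s⁻²
  (5) N = kg·m·s⁻²
Only (3) matches kg·m²·s⁻²·K⁻¹.

(3)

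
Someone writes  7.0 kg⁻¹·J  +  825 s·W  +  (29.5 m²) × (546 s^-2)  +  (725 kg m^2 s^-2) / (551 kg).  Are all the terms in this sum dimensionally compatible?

No

Reduce each to base SI dimensions:
  7.0 kg⁻¹·J:  J·kg⁻¹ = N·m·kg⁻¹ = m²·s⁻²
  825 s·W:  W·s = J·s⁻¹·s = kg·m²·s⁻²
  (29.5 m²) × (546 s^-2):  [m²] · [s⁻²] = m²·s⁻²
  (725 kg m^2 s^-2) / (551 kg):  [kg·m²·s⁻²] / [kg] = m²·s⁻²
The terms do not share a single dimension (kg·m²·s⁻² vs m²·s⁻²).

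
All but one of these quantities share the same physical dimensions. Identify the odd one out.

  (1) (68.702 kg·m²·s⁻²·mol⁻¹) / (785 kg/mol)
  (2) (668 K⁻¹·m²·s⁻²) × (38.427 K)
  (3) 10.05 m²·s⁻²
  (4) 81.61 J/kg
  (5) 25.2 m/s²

Work out the base dimensions of each:
  (1) [kg·m²·s⁻²·mol⁻¹] / [kg·mol⁻¹] = m²·s⁻²
  (2) [m²·s⁻²·K⁻¹] · [K] = m²·s⁻²
  (3) m²·s⁻²
  (4) J·kg⁻¹ = N·m·kg⁻¹ = m²·s⁻²
  (5) m·s⁻²
All reduce to m²·s⁻² except (5), which is m·s⁻².

(5)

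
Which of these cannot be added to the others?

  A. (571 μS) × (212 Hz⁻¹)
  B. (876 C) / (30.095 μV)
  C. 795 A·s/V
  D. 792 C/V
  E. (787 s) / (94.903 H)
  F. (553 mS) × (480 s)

In SI base units:
  A. [kg⁻¹·m⁻²·s³·A²] · [s] = kg⁻¹·m⁻²·s⁴·A²
  B. [s·A] / [kg·m²·s⁻³·A⁻¹] = kg⁻¹·m⁻²·s⁴·A²
  C. A·s·V⁻¹ = A·s·(J·C⁻¹)⁻¹ = kg⁻¹·m⁻²·s⁴·A²
  D. C·V⁻¹ = s·A·(J·C⁻¹)⁻¹ = kg⁻¹·m⁻²·s⁴·A²
  E. [s] / [kg·m²·s⁻²·A⁻²] = kg⁻¹·m⁻²·s³·A²
  F. [kg⁻¹·m⁻²·s³·A²] · [s] = kg⁻¹·m⁻²·s⁴·A²
All reduce to kg⁻¹·m⁻²·s⁴·A² except E., which is kg⁻¹·m⁻²·s³·A².

E.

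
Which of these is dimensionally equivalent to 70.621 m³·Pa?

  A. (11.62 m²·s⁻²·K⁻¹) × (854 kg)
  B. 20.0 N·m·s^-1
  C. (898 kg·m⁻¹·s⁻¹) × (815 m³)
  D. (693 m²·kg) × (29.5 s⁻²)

D.

Reference: Pa·m³ = N·m⁻²·m³ = kg·m²·s⁻².
Each option:
  A. [m²·s⁻²·K⁻¹] · [kg] = kg·m²·s⁻²·K⁻¹
  B. N·m·s⁻¹ = kg·m·s⁻²·m·s⁻¹ = kg·m²·s⁻³
  C. [kg·m⁻¹·s⁻¹] · [m³] = kg·m²·s⁻¹
  D. [kg·m²] · [s⁻²] = kg·m²·s⁻²  ← same
Only D. matches kg·m²·s⁻².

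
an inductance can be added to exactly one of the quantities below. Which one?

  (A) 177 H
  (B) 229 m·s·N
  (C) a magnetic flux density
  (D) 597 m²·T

(A)

Reference: [inductance] = kg·m²·s⁻²·A⁻².
Each option:
  (A) H = V·s·A⁻¹ = kg·m²·s⁻²·A⁻²  ← same
  (B) N·m·s = kg·m·s⁻²·m·s = kg·m²·s⁻¹
  (C) [magnetic flux density] = kg·s⁻²·A⁻¹
  (D) T·m² = Wb·m⁻²·m² = kg·m²·s⁻²·A⁻¹
Only (A) matches kg·m²·s⁻²·A⁻².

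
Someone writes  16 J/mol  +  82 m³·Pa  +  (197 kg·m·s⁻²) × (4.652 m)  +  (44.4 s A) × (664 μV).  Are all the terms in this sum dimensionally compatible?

No

Dimensions:
  16 J/mol:  J·mol⁻¹ = N·m·mol⁻¹ = kg·m²·s⁻²·mol⁻¹
  82 m³·Pa:  Pa·m³ = N·m⁻²·m³ = kg·m²·s⁻²
  (197 kg·m·s⁻²) × (4.652 m):  [kg·m·s⁻²] · [m] = kg·m²·s⁻²
  (44.4 s A) × (664 μV):  [s·A] · [kg·m²·s⁻³·A⁻¹] = kg·m²·s⁻²
The terms do not share a single dimension (kg·m²·s⁻² vs kg·m²·s⁻²·mol⁻¹).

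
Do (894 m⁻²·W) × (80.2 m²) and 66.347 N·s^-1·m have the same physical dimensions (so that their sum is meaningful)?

Yes

Expand each in SI base units:
  (894 m⁻²·W) × (80.2 m²):  [kg·s⁻³] · [m²] = kg·m²·s⁻³
  66.347 N·s^-1·m:  N·m·s⁻¹ = kg·m·s⁻²·m·s⁻¹ = kg·m²·s⁻³
Both are kg·m²·s⁻³, so they have the same dimensions and can be added.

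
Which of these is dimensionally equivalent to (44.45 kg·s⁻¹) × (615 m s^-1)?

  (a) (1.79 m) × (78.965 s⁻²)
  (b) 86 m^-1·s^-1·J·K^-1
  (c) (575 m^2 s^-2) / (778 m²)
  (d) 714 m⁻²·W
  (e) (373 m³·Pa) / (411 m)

Reference: [kg·s⁻¹] · [m·s⁻¹] = kg·m·s⁻².
Each option:
  (a) [m] · [s⁻²] = m·s⁻²
  (b) J·s⁻¹·m⁻¹·K⁻¹ = N·m·s⁻¹·m⁻¹·K⁻¹ = kg·m·s⁻³·K⁻¹
  (c) [m²·s⁻²] / [m²] = s⁻²
  (d) W·m⁻² = J·s⁻¹·m⁻² = kg·s⁻³
  (e) [kg·m²·s⁻²] / [m] = kg·m·s⁻²  ← same
Only (e) matches kg·m·s⁻².

(e)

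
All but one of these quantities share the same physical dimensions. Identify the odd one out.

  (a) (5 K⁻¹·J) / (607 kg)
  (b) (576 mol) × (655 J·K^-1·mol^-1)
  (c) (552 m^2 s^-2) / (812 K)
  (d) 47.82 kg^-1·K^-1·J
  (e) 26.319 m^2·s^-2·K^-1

Expand each in SI base units:
  (a) [kg·m²·s⁻²·K⁻¹] / [kg] = m²·s⁻²·K⁻¹
  (b) [mol] · [kg·m²·s⁻²·K⁻¹·mol⁻¹] = kg·m²·s⁻²·K⁻¹
  (c) [m²·s⁻²] / [K] = m²·s⁻²·K⁻¹
  (d) J·kg⁻¹·K⁻¹ = N·m·kg⁻¹·K⁻¹ = m²·s⁻²·K⁻¹
  (e) m²·s⁻²·K⁻¹
All reduce to m²·s⁻²·K⁻¹ except (b), which is kg·m²·s⁻²·K⁻¹.

(b)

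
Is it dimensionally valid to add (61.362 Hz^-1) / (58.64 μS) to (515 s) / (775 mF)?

No

Work out the base dimensions of each:
  (61.362 Hz^-1) / (58.64 μS):  [s] / [kg⁻¹·m⁻²·s³·A²] = kg·m²·s⁻²·A⁻²
  (515 s) / (775 mF):  [s] / [kg⁻¹·m⁻²·s⁴·A²] = kg·m²·s⁻³·A⁻²
kg·m²·s⁻²·A⁻² ≠ kg·m²·s⁻³·A⁻², so they cannot be added.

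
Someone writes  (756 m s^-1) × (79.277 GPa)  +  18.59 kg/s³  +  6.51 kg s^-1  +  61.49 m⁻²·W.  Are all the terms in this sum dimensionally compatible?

Work out the base dimensions of each:
  (756 m s^-1) × (79.277 GPa):  [m·s⁻¹] · [kg·m⁻¹·s⁻²] = kg·s⁻³
  18.59 kg/s³:  kg·s⁻³
  6.51 kg s^-1:  kg·s⁻¹
  61.49 m⁻²·W:  W·m⁻² = J·s⁻¹·m⁻² = kg·s⁻³
The terms do not share a single dimension (kg·s⁻³ vs kg·s⁻¹).

No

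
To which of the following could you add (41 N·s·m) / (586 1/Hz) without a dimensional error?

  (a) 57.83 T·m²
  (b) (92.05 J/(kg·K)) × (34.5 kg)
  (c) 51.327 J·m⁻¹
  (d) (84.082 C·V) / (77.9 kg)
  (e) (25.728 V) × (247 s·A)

(e)

Reference: [kg·m²·s⁻¹] / [s] = kg·m²·s⁻².
Each option:
  (a) T·m² = Wb·m⁻²·m² = kg·m²·s⁻²·A⁻¹
  (b) [m²·s⁻²·K⁻¹] · [kg] = kg·m²·s⁻²·K⁻¹
  (c) J·m⁻¹ = N·m·m⁻¹ = kg·m·s⁻²
  (d) [kg·m²·s⁻²] / [kg] = m²·s⁻²
  (e) [kg·m²·s⁻³·A⁻¹] · [s·A] = kg·m²·s⁻²  ← same
Only (e) matches kg·m²·s⁻².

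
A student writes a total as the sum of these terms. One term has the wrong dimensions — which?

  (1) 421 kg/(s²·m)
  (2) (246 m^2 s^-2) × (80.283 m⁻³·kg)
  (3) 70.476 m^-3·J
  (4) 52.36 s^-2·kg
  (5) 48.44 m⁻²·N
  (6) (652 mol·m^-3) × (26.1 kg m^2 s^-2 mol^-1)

In SI base units:
  (1) kg·m⁻¹·s⁻²
  (2) [m²·s⁻²] · [kg·m⁻³] = kg·m⁻¹·s⁻²
  (3) J·m⁻³ = N·m·m⁻³ = kg·m⁻¹·s⁻²
  (4) kg·s⁻²
  (5) N·m⁻² = kg·m·s⁻²·m⁻² = kg·m⁻¹·s⁻²
  (6) [m⁻³·mol] · [kg·m²·s⁻²·mol⁻¹] = kg·m⁻¹·s⁻²
All reduce to kg·m⁻¹·s⁻² except (4), which is kg·s⁻².

(4)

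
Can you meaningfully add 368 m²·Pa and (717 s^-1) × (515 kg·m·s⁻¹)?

Dimensions:
  368 m²·Pa:  Pa·m² = N·m⁻²·m² = kg·m·s⁻²
  (717 s^-1) × (515 kg·m·s⁻¹):  [s⁻¹] · [kg·m·s⁻¹] = kg·m·s⁻²
Both are kg·m·s⁻², so they have the same dimensions and can be added.

Yes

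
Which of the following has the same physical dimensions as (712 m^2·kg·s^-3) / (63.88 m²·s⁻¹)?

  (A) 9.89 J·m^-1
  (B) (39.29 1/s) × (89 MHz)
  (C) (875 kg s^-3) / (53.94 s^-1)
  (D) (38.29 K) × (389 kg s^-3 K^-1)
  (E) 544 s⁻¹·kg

Reference: [kg·m²·s⁻³] / [m²·s⁻¹] = kg·s⁻².
Each option:
  (A) J·m⁻¹ = N·m·m⁻¹ = kg·m·s⁻²
  (B) [s⁻¹] · [s⁻¹] = s⁻²
  (C) [kg·s⁻³] / [s⁻¹] = kg·s⁻²  ← same
  (D) [K] · [kg·s⁻³·K⁻¹] = kg·s⁻³
  (E) kg·s⁻¹
Only (C) matches kg·s⁻².

(C)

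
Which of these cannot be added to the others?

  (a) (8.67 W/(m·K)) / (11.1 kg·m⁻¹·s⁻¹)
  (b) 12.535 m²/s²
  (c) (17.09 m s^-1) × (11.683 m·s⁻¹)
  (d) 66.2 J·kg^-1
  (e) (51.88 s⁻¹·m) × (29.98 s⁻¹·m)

In SI base units:
  (a) [kg·m·s⁻³·K⁻¹] / [kg·m⁻¹·s⁻¹] = m²·s⁻²·K⁻¹
  (b) m²·s⁻²
  (c) [m·s⁻¹] · [m·s⁻¹] = m²·s⁻²
  (d) J·kg⁻¹ = N·m·kg⁻¹ = m²·s⁻²
  (e) [m·s⁻¹] · [m·s⁻¹] = m²·s⁻²
All reduce to m²·s⁻² except (a), which is m²·s⁻²·K⁻¹.

(a)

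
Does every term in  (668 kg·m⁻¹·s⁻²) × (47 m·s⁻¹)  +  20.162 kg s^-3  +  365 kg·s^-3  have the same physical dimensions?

In SI base units:
  (668 kg·m⁻¹·s⁻²) × (47 m·s⁻¹):  [kg·m⁻¹·s⁻²] · [m·s⁻¹] = kg·s⁻³
  20.162 kg s^-3:  kg·s⁻³
  365 kg·s^-3:  kg·s⁻³
Every term reduces to kg·s⁻³.

Yes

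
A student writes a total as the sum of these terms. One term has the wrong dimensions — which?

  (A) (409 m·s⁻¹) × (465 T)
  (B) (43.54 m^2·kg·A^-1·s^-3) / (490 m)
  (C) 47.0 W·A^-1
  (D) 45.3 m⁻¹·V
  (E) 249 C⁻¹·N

(C)

In SI base units:
  (A) [m·s⁻¹] · [kg·s⁻²·A⁻¹] = kg·m·s⁻³·A⁻¹
  (B) [kg·m²·s⁻³·A⁻¹] / [m] = kg·m·s⁻³·A⁻¹
  (C) W·A⁻¹ = J·s⁻¹·A⁻¹ = kg·m²·s⁻³·A⁻¹
  (D) V·m⁻¹ = J·C⁻¹·m⁻¹ = kg·m·s⁻³·A⁻¹
  (E) N·C⁻¹ = kg·m·s⁻²·(s·A)⁻¹ = kg·m·s⁻³·A⁻¹
All reduce to kg·m·s⁻³·A⁻¹ except (C), which is kg·m²·s⁻³·A⁻¹.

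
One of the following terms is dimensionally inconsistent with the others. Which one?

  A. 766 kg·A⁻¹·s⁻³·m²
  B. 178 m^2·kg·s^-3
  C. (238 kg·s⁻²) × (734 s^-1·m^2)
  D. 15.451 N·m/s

In SI base units:
  A. kg·m²·s⁻³·A⁻¹
  B. kg·m²·s⁻³
  C. [kg·s⁻²] · [m²·s⁻¹] = kg·m²·s⁻³
  D. N·m·s⁻¹ = kg·m·s⁻²·m·s⁻¹ = kg·m²·s⁻³
All reduce to kg·m²·s⁻³ except A., which is kg·m²·s⁻³·A⁻¹.

A.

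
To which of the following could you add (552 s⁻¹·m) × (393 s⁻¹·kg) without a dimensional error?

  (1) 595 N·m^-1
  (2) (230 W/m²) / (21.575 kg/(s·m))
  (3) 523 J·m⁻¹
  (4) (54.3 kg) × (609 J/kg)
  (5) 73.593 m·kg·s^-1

(3)

Reference: [m·s⁻¹] · [kg·s⁻¹] = kg·m·s⁻².
Each option:
  (1) N·m⁻¹ = kg·m·s⁻²·m⁻¹ = kg·s⁻²
  (2) [kg·s⁻³] / [kg·m⁻¹·s⁻¹] = m·s⁻²
  (3) J·m⁻¹ = N·m·m⁻¹ = kg·m·s⁻²  ← same
  (4) [kg] · [m²·s⁻²] = kg·m²·s⁻²
  (5) kg·m·s⁻¹
Only (3) matches kg·m·s⁻².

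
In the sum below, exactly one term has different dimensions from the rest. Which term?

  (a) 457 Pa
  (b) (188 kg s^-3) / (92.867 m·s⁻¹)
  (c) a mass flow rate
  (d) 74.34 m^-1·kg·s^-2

Reduce each to base SI dimensions:
  (a) Pa = N·m⁻² = kg·m⁻¹·s⁻²
  (b) [kg·s⁻³] / [m·s⁻¹] = kg·m⁻¹·s⁻²
  (c) [mass flow rate] = kg·s⁻¹
  (d) kg·m⁻¹·s⁻²
All reduce to kg·m⁻¹·s⁻² except (c), which is kg·s⁻¹.

(c)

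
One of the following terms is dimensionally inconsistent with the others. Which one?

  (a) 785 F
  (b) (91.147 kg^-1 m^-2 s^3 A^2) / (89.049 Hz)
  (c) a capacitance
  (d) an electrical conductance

(d)

Work out the base dimensions of each:
  (a) F = C·V⁻¹ = kg⁻¹·m⁻²·s⁴·A²
  (b) [kg⁻¹·m⁻²·s³·A²] / [s⁻¹] = kg⁻¹·m⁻²·s⁴·A²
  (c) [capacitance] = kg⁻¹·m⁻²·s⁴·A²
  (d) [electrical conductance] = kg⁻¹·m⁻²·s³·A²
All reduce to kg⁻¹·m⁻²·s⁴·A² except (d), which is kg⁻¹·m⁻²·s³·A².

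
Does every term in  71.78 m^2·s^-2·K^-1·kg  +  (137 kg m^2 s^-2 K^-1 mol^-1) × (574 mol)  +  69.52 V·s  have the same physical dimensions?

Expand each in SI base units:
  71.78 m^2·s^-2·K^-1·kg:  kg·m²·s⁻²·K⁻¹
  (137 kg m^2 s^-2 K^-1 mol^-1) × (574 mol):  [kg·m²·s⁻²·K⁻¹·mol⁻¹] · [mol] = kg·m²·s⁻²·K⁻¹
  69.52 V·s:  V·s = J·C⁻¹·s = kg·m²·s⁻²·A⁻¹
The terms do not share a single dimension (kg·m²·s⁻²·A⁻¹ vs kg·m²·s⁻²·K⁻¹).

No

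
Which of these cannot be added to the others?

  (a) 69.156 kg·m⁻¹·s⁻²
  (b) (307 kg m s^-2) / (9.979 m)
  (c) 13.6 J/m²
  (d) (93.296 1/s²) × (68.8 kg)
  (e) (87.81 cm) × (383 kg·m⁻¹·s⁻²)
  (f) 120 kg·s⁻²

(a)

Reduce each to base SI dimensions:
  (a) kg·m⁻¹·s⁻²
  (b) [kg·m·s⁻²] / [m] = kg·s⁻²
  (c) J·m⁻² = N·m·m⁻² = kg·s⁻²
  (d) [s⁻²] · [kg] = kg·s⁻²
  (e) [m] · [kg·m⁻¹·s⁻²] = kg·s⁻²
  (f) kg·s⁻²
All reduce to kg·s⁻² except (a), which is kg·m⁻¹·s⁻².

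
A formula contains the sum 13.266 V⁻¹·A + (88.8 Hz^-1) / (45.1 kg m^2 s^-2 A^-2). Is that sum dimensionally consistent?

Yes

Dimensions:
  13.266 V⁻¹·A:  A·V⁻¹ = A·(J·C⁻¹)⁻¹ = kg⁻¹·m⁻²·s³·A²
  (88.8 Hz^-1) / (45.1 kg m^2 s^-2 A^-2):  [s] / [kg·m²·s⁻²·A⁻²] = kg⁻¹·m⁻²·s³·A²
Both are kg⁻¹·m⁻²·s³·A², so they have the same dimensions and can be added.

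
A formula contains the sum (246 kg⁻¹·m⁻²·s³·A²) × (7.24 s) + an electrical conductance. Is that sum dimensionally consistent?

Reduce each to base SI dimensions:
  (246 kg⁻¹·m⁻²·s³·A²) × (7.24 s):  [kg⁻¹·m⁻²·s³·A²] · [s] = kg⁻¹·m⁻²·s⁴·A²
  an electrical conductance:  [electrical conductance] = kg⁻¹·m⁻²·s³·A²
kg⁻¹·m⁻²·s⁴·A² ≠ kg⁻¹·m⁻²·s³·A², so they cannot be added.

No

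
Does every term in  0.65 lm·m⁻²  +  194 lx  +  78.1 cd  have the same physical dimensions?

No

Reduce each to base SI dimensions:
  0.65 lm·m⁻²:  lm·m⁻² = cd·m⁻² = m⁻²·cd
  194 lx:  lx = lm·m⁻² = m⁻²·cd
  78.1 cd:  cd
The terms do not share a single dimension (cd vs m⁻²·cd).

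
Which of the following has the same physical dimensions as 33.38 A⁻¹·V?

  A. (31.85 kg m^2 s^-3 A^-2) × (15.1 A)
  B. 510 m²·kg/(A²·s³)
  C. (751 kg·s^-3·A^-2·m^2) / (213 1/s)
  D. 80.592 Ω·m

B.

Reference: V·A⁻¹ = J·C⁻¹·A⁻¹ = kg·m²·s⁻³·A⁻².
Each option:
  A. [kg·m²·s⁻³·A⁻²] · [A] = kg·m²·s⁻³·A⁻¹
  B. kg·m²·s⁻³·A⁻²  ← same
  C. [kg·m²·s⁻³·A⁻²] / [s⁻¹] = kg·m²·s⁻²·A⁻²
  D. Ω·m = V·A⁻¹·m = kg·m³·s⁻³·A⁻²
Only B. matches kg·m²·s⁻³·A⁻².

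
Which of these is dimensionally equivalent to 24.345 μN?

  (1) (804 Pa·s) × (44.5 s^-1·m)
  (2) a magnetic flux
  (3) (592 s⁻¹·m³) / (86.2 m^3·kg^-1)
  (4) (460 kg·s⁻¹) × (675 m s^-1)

(4)

Reference: N = kg·m·s⁻².
Each option:
  (1) [kg·m⁻¹·s⁻¹] · [m·s⁻¹] = kg·s⁻²
  (2) [magnetic flux] = kg·m²·s⁻²·A⁻¹
  (3) [m³·s⁻¹] / [kg⁻¹·m³] = kg·s⁻¹
  (4) [kg·s⁻¹] · [m·s⁻¹] = kg·m·s⁻²  ← same
Only (4) matches kg·m·s⁻².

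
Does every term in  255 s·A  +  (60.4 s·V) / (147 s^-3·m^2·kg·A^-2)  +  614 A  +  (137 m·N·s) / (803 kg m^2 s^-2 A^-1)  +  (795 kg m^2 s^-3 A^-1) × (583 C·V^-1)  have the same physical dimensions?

Expand each in SI base units:
  255 s·A:  A·s = s·A
  (60.4 s·V) / (147 s^-3·m^2·kg·A^-2):  [kg·m²·s⁻²·A⁻¹] / [kg·m²·s⁻³·A⁻²] = s·A
  614 A:  A
  (137 m·N·s) / (803 kg m^2 s^-2 A^-1):  [kg·m²·s⁻¹] / [kg·m²·s⁻²·A⁻¹] = s·A
  (795 kg m^2 s^-3 A^-1) × (583 C·V^-1):  [kg·m²·s⁻³·A⁻¹] · [kg⁻¹·m⁻²·s⁴·A²] = s·A
The terms do not share a single dimension (A vs s·A).

No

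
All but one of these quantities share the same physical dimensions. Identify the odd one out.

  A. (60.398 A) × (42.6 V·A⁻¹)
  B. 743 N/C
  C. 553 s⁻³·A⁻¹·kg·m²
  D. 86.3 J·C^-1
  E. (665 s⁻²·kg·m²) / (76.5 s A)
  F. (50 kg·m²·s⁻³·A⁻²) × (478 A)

Work out the base dimensions of each:
  A. [A] · [kg·m²·s⁻³·A⁻²] = kg·m²·s⁻³·A⁻¹
  B. N·C⁻¹ = kg·m·s⁻²·(s·A)⁻¹ = kg·m·s⁻³·A⁻¹
  C. kg·m²·s⁻³·A⁻¹
  D. J·C⁻¹ = N·m·(s·A)⁻¹ = kg·m²·s⁻³·A⁻¹
  E. [kg·m²·s⁻²] / [s·A] = kg·m²·s⁻³·A⁻¹
  F. [kg·m²·s⁻³·A⁻²] · [A] = kg·m²·s⁻³·A⁻¹
All reduce to kg·m²·s⁻³·A⁻¹ except B., which is kg·m·s⁻³·A⁻¹.

B.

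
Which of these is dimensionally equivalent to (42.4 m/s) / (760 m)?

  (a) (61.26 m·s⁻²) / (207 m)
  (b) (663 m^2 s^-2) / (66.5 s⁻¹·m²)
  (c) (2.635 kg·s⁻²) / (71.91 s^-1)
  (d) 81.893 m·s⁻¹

Reference: [m·s⁻¹] / [m] = s⁻¹.
Each option:
  (a) [m·s⁻²] / [m] = s⁻²
  (b) [m²·s⁻²] / [m²·s⁻¹] = s⁻¹  ← same
  (c) [kg·s⁻²] / [s⁻¹] = kg·s⁻¹
  (d) m·s⁻¹
Only (b) matches s⁻¹.

(b)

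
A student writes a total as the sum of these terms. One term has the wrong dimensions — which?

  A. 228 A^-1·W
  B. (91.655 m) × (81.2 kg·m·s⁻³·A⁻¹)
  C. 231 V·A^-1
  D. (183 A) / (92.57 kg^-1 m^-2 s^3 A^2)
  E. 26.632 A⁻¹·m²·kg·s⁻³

C.

In SI base units:
  A. W·A⁻¹ = J·s⁻¹·A⁻¹ = kg·m²·s⁻³·A⁻¹
  B. [m] · [kg·m·s⁻³·A⁻¹] = kg·m²·s⁻³·A⁻¹
  C. V·A⁻¹ = J·C⁻¹·A⁻¹ = kg·m²·s⁻³·A⁻²
  D. [A] / [kg⁻¹·m⁻²·s³·A²] = kg·m²·s⁻³·A⁻¹
  E. kg·m²·s⁻³·A⁻¹
All reduce to kg·m²·s⁻³·A⁻¹ except C., which is kg·m²·s⁻³·A⁻².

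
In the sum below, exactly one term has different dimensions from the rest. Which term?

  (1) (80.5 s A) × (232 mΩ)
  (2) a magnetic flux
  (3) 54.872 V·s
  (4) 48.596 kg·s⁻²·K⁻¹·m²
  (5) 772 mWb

(4)

Dimensions:
  (1) [s·A] · [kg·m²·s⁻³·A⁻²] = kg·m²·s⁻²·A⁻¹
  (2) [magnetic flux] = kg·m²·s⁻²·A⁻¹
  (3) V·s = J·C⁻¹·s = kg·m²·s⁻²·A⁻¹
  (4) kg·m²·s⁻²·K⁻¹
  (5) Wb = V·s = kg·m²·s⁻²·A⁻¹
All reduce to kg·m²·s⁻²·A⁻¹ except (4), which is kg·m²·s⁻²·K⁻¹.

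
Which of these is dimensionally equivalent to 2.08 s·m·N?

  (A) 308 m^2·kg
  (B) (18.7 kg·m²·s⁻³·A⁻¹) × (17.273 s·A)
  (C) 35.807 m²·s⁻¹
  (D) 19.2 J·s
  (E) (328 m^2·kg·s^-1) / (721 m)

Reference: N·m·s = kg·m·s⁻²·m·s = kg·m²·s⁻¹.
Each option:
  (A) kg·m²
  (B) [kg·m²·s⁻³·A⁻¹] · [s·A] = kg·m²·s⁻²
  (C) m²·s⁻¹
  (D) J·s = N·m·s = kg·m²·s⁻¹  ← same
  (E) [kg·m²·s⁻¹] / [m] = kg·m·s⁻¹
Only (D) matches kg·m²·s⁻¹.

(D)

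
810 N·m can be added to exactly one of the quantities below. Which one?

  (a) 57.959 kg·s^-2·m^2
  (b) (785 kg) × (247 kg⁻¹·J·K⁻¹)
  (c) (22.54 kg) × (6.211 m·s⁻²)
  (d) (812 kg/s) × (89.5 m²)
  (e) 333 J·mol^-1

(a)

Reference: N·m = kg·m·s⁻²·m = kg·m²·s⁻².
Each option:
  (a) kg·m²·s⁻²  ← same
  (b) [kg] · [m²·s⁻²·K⁻¹] = kg·m²·s⁻²·K⁻¹
  (c) [kg] · [m·s⁻²] = kg·m·s⁻²
  (d) [kg·s⁻¹] · [m²] = kg·m²·s⁻¹
  (e) J·mol⁻¹ = N·m·mol⁻¹ = kg·m²·s⁻²·mol⁻¹
Only (a) matches kg·m²·s⁻².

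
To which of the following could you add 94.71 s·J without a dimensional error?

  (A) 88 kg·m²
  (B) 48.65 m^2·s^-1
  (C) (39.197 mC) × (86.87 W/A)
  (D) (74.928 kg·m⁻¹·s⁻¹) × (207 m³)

(D)

Reference: J·s = N·m·s = kg·m²·s⁻¹.
Each option:
  (A) kg·m²
  (B) m²·s⁻¹
  (C) [s·A] · [kg·m²·s⁻³·A⁻¹] = kg·m²·s⁻²
  (D) [kg·m⁻¹·s⁻¹] · [m³] = kg·m²·s⁻¹  ← same
Only (D) matches kg·m²·s⁻¹.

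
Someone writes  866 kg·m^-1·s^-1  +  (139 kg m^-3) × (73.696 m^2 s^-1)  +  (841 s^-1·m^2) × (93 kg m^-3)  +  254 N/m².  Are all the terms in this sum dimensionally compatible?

No

Work out the base dimensions of each:
  866 kg·m^-1·s^-1:  kg·m⁻¹·s⁻¹
  (139 kg m^-3) × (73.696 m^2 s^-1):  [kg·m⁻³] · [m²·s⁻¹] = kg·m⁻¹·s⁻¹
  (841 s^-1·m^2) × (93 kg m^-3):  [m²·s⁻¹] · [kg·m⁻³] = kg·m⁻¹·s⁻¹
  254 N/m²:  N·m⁻² = kg·m·s⁻²·m⁻² = kg·m⁻¹·s⁻²
The terms do not share a single dimension (kg·m⁻¹·s⁻² vs kg·m⁻¹·s⁻¹).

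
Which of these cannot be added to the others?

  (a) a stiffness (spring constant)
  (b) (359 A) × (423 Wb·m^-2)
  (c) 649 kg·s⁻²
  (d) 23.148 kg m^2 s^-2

Expand each in SI base units:
  (a) [stiffness (spring constant)] = kg·s⁻²
  (b) [A] · [kg·s⁻²·A⁻¹] = kg·s⁻²
  (c) kg·s⁻²
  (d) kg·m²·s⁻²
All reduce to kg·s⁻² except (d), which is kg·m²·s⁻².

(d)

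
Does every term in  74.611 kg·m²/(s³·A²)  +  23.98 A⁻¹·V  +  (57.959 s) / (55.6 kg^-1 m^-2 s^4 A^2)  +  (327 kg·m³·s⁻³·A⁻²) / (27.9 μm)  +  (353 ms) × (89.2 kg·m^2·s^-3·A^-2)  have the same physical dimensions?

No

Dimensions:
  74.611 kg·m²/(s³·A²):  kg·m²·s⁻³·A⁻²
  23.98 A⁻¹·V:  V·A⁻¹ = J·C⁻¹·A⁻¹ = kg·m²·s⁻³·A⁻²
  (57.959 s) / (55.6 kg^-1 m^-2 s^4 A^2):  [s] / [kg⁻¹·m⁻²·s⁴·A²] = kg·m²·s⁻³·A⁻²
  (327 kg·m³·s⁻³·A⁻²) / (27.9 μm):  [kg·m³·s⁻³·A⁻²] / [m] = kg·m²·s⁻³·A⁻²
  (353 ms) × (89.2 kg·m^2·s^-3·A^-2):  [s] · [kg·m²·s⁻³·A⁻²] = kg·m²·s⁻²·A⁻²
The terms do not share a single dimension (kg·m²·s⁻²·A⁻² vs kg·m²·s⁻³·A⁻²).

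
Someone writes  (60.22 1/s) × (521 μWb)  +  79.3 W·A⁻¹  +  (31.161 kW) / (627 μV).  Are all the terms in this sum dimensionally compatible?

Reduce each to base SI dimensions:
  (60.22 1/s) × (521 μWb):  [s⁻¹] · [kg·m²·s⁻²·A⁻¹] = kg·m²·s⁻³·A⁻¹
  79.3 W·A⁻¹:  W·A⁻¹ = J·s⁻¹·A⁻¹ = kg·m²·s⁻³·A⁻¹
  (31.161 kW) / (627 μV):  [kg·m²·s⁻³] / [kg·m²·s⁻³·A⁻¹] = A
The terms do not share a single dimension (A vs kg·m²·s⁻³·A⁻¹).

No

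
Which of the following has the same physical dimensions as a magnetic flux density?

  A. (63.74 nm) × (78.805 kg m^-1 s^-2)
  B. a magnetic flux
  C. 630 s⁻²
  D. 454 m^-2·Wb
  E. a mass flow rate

Reference: [magnetic flux density] = kg·s⁻²·A⁻¹.
Each option:
  A. [m] · [kg·m⁻¹·s⁻²] = kg·s⁻²
  B. [magnetic flux] = kg·m²·s⁻²·A⁻¹
  C. s⁻²
  D. Wb·m⁻² = V·s·m⁻² = kg·s⁻²·A⁻¹  ← same
  E. [mass flow rate] = kg·s⁻¹
Only D. matches kg·s⁻²·A⁻¹.

D.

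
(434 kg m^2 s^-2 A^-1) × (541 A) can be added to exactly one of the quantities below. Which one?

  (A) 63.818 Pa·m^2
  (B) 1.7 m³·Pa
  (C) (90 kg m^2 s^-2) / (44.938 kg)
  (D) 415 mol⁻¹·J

(B)

Reference: [kg·m²·s⁻²·A⁻¹] · [A] = kg·m²·s⁻².
Each option:
  (A) Pa·m² = N·m⁻²·m² = kg·m·s⁻²
  (B) Pa·m³ = N·m⁻²·m³ = kg·m²·s⁻²  ← same
  (C) [kg·m²·s⁻²] / [kg] = m²·s⁻²
  (D) J·mol⁻¹ = N·m·mol⁻¹ = kg·m²·s⁻²·mol⁻¹
Only (B) matches kg·m²·s⁻².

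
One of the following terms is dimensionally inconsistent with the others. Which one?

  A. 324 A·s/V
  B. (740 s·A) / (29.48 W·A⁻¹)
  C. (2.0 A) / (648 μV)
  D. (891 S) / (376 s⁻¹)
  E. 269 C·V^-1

C.

Reduce each to base SI dimensions:
  A. A·s·V⁻¹ = A·s·(J·C⁻¹)⁻¹ = kg⁻¹·m⁻²·s⁴·A²
  B. [s·A] / [kg·m²·s⁻³·A⁻¹] = kg⁻¹·m⁻²·s⁴·A²
  C. [A] / [kg·m²·s⁻³·A⁻¹] = kg⁻¹·m⁻²·s³·A²
  D. [kg⁻¹·m⁻²·s³·A²] / [s⁻¹] = kg⁻¹·m⁻²·s⁴·A²
  E. C·V⁻¹ = s·A·(J·C⁻¹)⁻¹ = kg⁻¹·m⁻²·s⁴·A²
All reduce to kg⁻¹·m⁻²·s⁴·A² except C., which is kg⁻¹·m⁻²·s³·A².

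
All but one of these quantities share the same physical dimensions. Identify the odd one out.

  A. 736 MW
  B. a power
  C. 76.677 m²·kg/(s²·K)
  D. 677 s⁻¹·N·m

C.

Reduce each to base SI dimensions:
  A. W = J·s⁻¹ = kg·m²·s⁻³
  B. [power] = kg·m²·s⁻³
  C. kg·m²·s⁻²·K⁻¹
  D. N·m·s⁻¹ = kg·m·s⁻²·m·s⁻¹ = kg·m²·s⁻³
All reduce to kg·m²·s⁻³ except C., which is kg·m²·s⁻²·K⁻¹.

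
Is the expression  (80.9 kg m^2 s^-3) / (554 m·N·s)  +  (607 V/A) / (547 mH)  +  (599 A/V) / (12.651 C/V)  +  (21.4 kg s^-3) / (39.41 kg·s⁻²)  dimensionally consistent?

No

Work out the base dimensions of each:
  (80.9 kg m^2 s^-3) / (554 m·N·s):  [kg·m²·s⁻³] / [kg·m²·s⁻¹] = s⁻²
  (607 V/A) / (547 mH):  [kg·m²·s⁻³·A⁻²] / [kg·m²·s⁻²·A⁻²] = s⁻¹
  (599 A/V) / (12.651 C/V):  [kg⁻¹·m⁻²·s³·A²] / [kg⁻¹·m⁻²·s⁴·A²] = s⁻¹
  (21.4 kg s^-3) / (39.41 kg·s⁻²):  [kg·s⁻³] / [kg·s⁻²] = s⁻¹
The terms do not share a single dimension (s⁻² vs s⁻¹).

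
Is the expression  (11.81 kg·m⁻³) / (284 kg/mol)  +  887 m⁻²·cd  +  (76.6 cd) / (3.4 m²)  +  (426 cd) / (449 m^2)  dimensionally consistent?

No

Work out the base dimensions of each:
  (11.81 kg·m⁻³) / (284 kg/mol):  [kg·m⁻³] / [kg·mol⁻¹] = m⁻³·mol
  887 m⁻²·cd:  m⁻²·cd
  (76.6 cd) / (3.4 m²):  [cd] / [m²] = m⁻²·cd
  (426 cd) / (449 m^2):  [cd] / [m²] = m⁻²·cd
The terms do not share a single dimension (m⁻²·cd vs m⁻³·mol).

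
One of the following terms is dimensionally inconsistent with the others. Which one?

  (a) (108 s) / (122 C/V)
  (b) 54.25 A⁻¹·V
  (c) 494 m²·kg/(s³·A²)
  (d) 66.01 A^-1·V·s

(d)

Expand each in SI base units:
  (a) [s] / [kg⁻¹·m⁻²·s⁴·A²] = kg·m²·s⁻³·A⁻²
  (b) V·A⁻¹ = J·C⁻¹·A⁻¹ = kg·m²·s⁻³·A⁻²
  (c) kg·m²·s⁻³·A⁻²
  (d) V·s·A⁻¹ = J·C⁻¹·s·A⁻¹ = kg·m²·s⁻²·A⁻²
All reduce to kg·m²·s⁻³·A⁻² except (d), which is kg·m²·s⁻²·A⁻².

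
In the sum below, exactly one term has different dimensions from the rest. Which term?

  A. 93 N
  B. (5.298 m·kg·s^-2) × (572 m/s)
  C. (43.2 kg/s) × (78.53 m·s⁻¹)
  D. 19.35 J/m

Work out the base dimensions of each:
  A. N = kg·m·s⁻²
  B. [kg·m·s⁻²] · [m·s⁻¹] = kg·m²·s⁻³
  C. [kg·s⁻¹] · [m·s⁻¹] = kg·m·s⁻²
  D. J·m⁻¹ = N·m·m⁻¹ = kg·m·s⁻²
All reduce to kg·m·s⁻² except B., which is kg·m²·s⁻³.

B.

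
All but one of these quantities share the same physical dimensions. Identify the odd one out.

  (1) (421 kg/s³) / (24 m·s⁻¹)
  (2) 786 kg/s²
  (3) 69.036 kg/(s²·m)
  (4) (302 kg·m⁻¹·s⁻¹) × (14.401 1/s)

Work out the base dimensions of each:
  (1) [kg·s⁻³] / [m·s⁻¹] = kg·m⁻¹·s⁻²
  (2) kg·s⁻²
  (3) kg·m⁻¹·s⁻²
  (4) [kg·m⁻¹·s⁻¹] · [s⁻¹] = kg·m⁻¹·s⁻²
All reduce to kg·m⁻¹·s⁻² except (2), which is kg·s⁻².

(2)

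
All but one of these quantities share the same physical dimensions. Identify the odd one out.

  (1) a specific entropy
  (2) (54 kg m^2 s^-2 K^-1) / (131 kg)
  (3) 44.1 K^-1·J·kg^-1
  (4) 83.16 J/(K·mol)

(4)

Work out the base dimensions of each:
  (1) [specific entropy] = m²·s⁻²·K⁻¹
  (2) [kg·m²·s⁻²·K⁻¹] / [kg] = m²·s⁻²·K⁻¹
  (3) J·kg⁻¹·K⁻¹ = N·m·kg⁻¹·K⁻¹ = m²·s⁻²·K⁻¹
  (4) J·mol⁻¹·K⁻¹ = N·m·mol⁻¹·K⁻¹ = kg·m²·s⁻²·K⁻¹·mol⁻¹
All reduce to m²·s⁻²·K⁻¹ except (4), which is kg·m²·s⁻²·K⁻¹·mol⁻¹.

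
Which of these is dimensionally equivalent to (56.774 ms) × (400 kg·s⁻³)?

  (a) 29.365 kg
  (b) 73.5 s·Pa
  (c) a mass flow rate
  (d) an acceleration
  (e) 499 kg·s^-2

Reference: [s] · [kg·s⁻³] = kg·s⁻².
Each option:
  (a) kg
  (b) Pa·s = N·m⁻²·s = kg·m⁻¹·s⁻¹
  (c) [mass flow rate] = kg·s⁻¹
  (d) [acceleration] = m·s⁻²
  (e) kg·s⁻²  ← same
Only (e) matches kg·s⁻².

(e)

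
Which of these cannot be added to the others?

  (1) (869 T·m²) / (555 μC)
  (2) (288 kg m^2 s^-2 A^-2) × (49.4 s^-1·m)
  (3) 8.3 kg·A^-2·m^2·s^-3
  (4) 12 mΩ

(2)

In SI base units:
  (1) [kg·m²·s⁻²·A⁻¹] / [s·A] = kg·m²·s⁻³·A⁻²
  (2) [kg·m²·s⁻²·A⁻²] · [m·s⁻¹] = kg·m³·s⁻³·A⁻²
  (3) kg·m²·s⁻³·A⁻²
  (4) Ω = V·A⁻¹ = kg·m²·s⁻³·A⁻²
All reduce to kg·m²·s⁻³·A⁻² except (2), which is kg·m³·s⁻³·A⁻².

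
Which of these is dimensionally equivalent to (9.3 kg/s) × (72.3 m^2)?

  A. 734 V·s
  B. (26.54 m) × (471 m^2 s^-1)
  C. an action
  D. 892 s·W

Reference: [kg·s⁻¹] · [m²] = kg·m²·s⁻¹.
Each option:
  A. V·s = J·C⁻¹·s = kg·m²·s⁻²·A⁻¹
  B. [m] · [m²·s⁻¹] = m³·s⁻¹
  C. [action] = kg·m²·s⁻¹  ← same
  D. W·s = J·s⁻¹·s = kg·m²·s⁻²
Only C. matches kg·m²·s⁻¹.

C.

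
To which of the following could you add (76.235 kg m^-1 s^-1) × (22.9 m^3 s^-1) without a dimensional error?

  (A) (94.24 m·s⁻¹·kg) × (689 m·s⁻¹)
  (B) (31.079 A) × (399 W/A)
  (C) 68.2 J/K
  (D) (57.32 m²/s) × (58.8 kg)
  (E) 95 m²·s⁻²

(A)

Reference: [kg·m⁻¹·s⁻¹] · [m³·s⁻¹] = kg·m²·s⁻².
Each option:
  (A) [kg·m·s⁻¹] · [m·s⁻¹] = kg·m²·s⁻²  ← same
  (B) [A] · [kg·m²·s⁻³·A⁻¹] = kg·m²·s⁻³
  (C) J·K⁻¹ = N·m·K⁻¹ = kg·m²·s⁻²·K⁻¹
  (D) [m²·s⁻¹] · [kg] = kg·m²·s⁻¹
  (E) m²·s⁻²
Only (A) matches kg·m²·s⁻².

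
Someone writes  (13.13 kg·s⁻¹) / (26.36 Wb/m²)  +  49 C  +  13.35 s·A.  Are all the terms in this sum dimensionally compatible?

Expand each in SI base units:
  (13.13 kg·s⁻¹) / (26.36 Wb/m²):  [kg·s⁻¹] / [kg·s⁻²·A⁻¹] = s·A
  49 C:  C = s·A
  13.35 s·A:  A·s = s·A
Every term reduces to s·A.

Yes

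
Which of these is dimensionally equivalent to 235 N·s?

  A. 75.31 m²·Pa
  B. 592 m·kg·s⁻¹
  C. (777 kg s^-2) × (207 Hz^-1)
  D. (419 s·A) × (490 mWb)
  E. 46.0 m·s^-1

B.

Reference: N·s = kg·m·s⁻²·s = kg·m·s⁻¹.
Each option:
  A. Pa·m² = N·m⁻²·m² = kg·m·s⁻²
  B. kg·m·s⁻¹  ← same
  C. [kg·s⁻²] · [s] = kg·s⁻¹
  D. [s·A] · [kg·m²·s⁻²·A⁻¹] = kg·m²·s⁻¹
  E. m·s⁻¹
Only B. matches kg·m·s⁻¹.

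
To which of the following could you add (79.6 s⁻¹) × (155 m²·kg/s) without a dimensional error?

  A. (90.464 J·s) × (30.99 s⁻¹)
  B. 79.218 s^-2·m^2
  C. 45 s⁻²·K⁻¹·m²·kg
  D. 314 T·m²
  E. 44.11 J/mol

Reference: [s⁻¹] · [kg·m²·s⁻¹] = kg·m²·s⁻².
Each option:
  A. [kg·m²·s⁻¹] · [s⁻¹] = kg·m²·s⁻²  ← same
  B. m²·s⁻²
  C. kg·m²·s⁻²·K⁻¹
  D. T·m² = Wb·m⁻²·m² = kg·m²·s⁻²·A⁻¹
  E. J·mol⁻¹ = N·m·mol⁻¹ = kg·m²·s⁻²·mol⁻¹
Only A. matches kg·m²·s⁻².

A.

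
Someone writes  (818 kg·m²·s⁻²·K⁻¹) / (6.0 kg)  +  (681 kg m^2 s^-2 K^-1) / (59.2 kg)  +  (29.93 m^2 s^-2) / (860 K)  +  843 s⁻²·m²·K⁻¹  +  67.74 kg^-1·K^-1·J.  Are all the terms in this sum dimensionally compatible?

Work out the base dimensions of each:
  (818 kg·m²·s⁻²·K⁻¹) / (6.0 kg):  [kg·m²·s⁻²·K⁻¹] / [kg] = m²·s⁻²·K⁻¹
  (681 kg m^2 s^-2 K^-1) / (59.2 kg):  [kg·m²·s⁻²·K⁻¹] / [kg] = m²·s⁻²·K⁻¹
  (29.93 m^2 s^-2) / (860 K):  [m²·s⁻²] / [K] = m²·s⁻²·K⁻¹
  843 s⁻²·m²·K⁻¹:  m²·s⁻²·K⁻¹
  67.74 kg^-1·K^-1·J:  J·kg⁻¹·K⁻¹ = N·m·kg⁻¹·K⁻¹ = m²·s⁻²·K⁻¹
Every term reduces to m²·s⁻²·K⁻¹.

Yes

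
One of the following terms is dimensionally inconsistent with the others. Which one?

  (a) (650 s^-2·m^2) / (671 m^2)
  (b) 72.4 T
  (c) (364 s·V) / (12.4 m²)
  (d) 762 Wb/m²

(a)

Reduce each to base SI dimensions:
  (a) [m²·s⁻²] / [m²] = s⁻²
  (b) T = Wb·m⁻² = kg·s⁻²·A⁻¹
  (c) [kg·m²·s⁻²·A⁻¹] / [m²] = kg·s⁻²·A⁻¹
  (d) Wb·m⁻² = V·s·m⁻² = kg·s⁻²·A⁻¹
All reduce to kg·s⁻²·A⁻¹ except (a), which is s⁻².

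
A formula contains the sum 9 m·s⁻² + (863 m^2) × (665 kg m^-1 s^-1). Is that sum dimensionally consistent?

Dimensions:
  9 m·s⁻²:  m·s⁻²
  (863 m^2) × (665 kg m^-1 s^-1):  [m²] · [kg·m⁻¹·s⁻¹] = kg·m·s⁻¹
m·s⁻² ≠ kg·m·s⁻¹, so they cannot be added.

No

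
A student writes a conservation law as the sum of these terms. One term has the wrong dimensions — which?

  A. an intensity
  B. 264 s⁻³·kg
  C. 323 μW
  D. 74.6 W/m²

Expand each in SI base units:
  A. [intensity] = kg·s⁻³
  B. kg·s⁻³
  C. W = J·s⁻¹ = kg·m²·s⁻³
  D. W·m⁻² = J·s⁻¹·m⁻² = kg·s⁻³
All reduce to kg·s⁻³ except C., which is kg·m²·s⁻³.

C.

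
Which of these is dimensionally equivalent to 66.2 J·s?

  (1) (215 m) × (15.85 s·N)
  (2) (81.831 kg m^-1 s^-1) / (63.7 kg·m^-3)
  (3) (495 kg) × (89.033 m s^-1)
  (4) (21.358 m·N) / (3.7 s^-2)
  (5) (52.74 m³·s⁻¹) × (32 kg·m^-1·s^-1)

(1)

Reference: J·s = N·m·s = kg·m²·s⁻¹.
Each option:
  (1) [m] · [kg·m·s⁻¹] = kg·m²·s⁻¹  ← same
  (2) [kg·m⁻¹·s⁻¹] / [kg·m⁻³] = m²·s⁻¹
  (3) [kg] · [m·s⁻¹] = kg·m·s⁻¹
  (4) [kg·m²·s⁻²] / [s⁻²] = kg·m²
  (5) [m³·s⁻¹] · [kg·m⁻¹·s⁻¹] = kg·m²·s⁻²
Only (1) matches kg·m²·s⁻¹.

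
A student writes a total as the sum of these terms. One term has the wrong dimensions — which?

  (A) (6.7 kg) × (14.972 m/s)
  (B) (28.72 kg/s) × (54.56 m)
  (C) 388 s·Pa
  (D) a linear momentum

(C)

Dimensions:
  (A) [kg] · [m·s⁻¹] = kg·m·s⁻¹
  (B) [kg·s⁻¹] · [m] = kg·m·s⁻¹
  (C) Pa·s = N·m⁻²·s = kg·m⁻¹·s⁻¹
  (D) [linear momentum] = kg·m·s⁻¹
All reduce to kg·m·s⁻¹ except (C), which is kg·m⁻¹·s⁻¹.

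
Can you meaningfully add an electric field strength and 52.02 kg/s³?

No

Dimensions:
  an electric field strength:  [electric field strength] = kg·m·s⁻³·A⁻¹
  52.02 kg/s³:  kg·s⁻³
kg·m·s⁻³·A⁻¹ ≠ kg·s⁻³, so they cannot be added.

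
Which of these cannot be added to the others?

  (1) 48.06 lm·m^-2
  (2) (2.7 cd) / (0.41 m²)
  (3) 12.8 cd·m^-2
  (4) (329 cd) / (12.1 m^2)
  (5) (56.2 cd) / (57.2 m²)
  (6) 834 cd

Dimensions:
  (1) lm·m⁻² = cd·m⁻² = m⁻²·cd
  (2) [cd] / [m²] = m⁻²·cd
  (3) cd·m⁻² = m⁻²·cd
  (4) [cd] / [m²] = m⁻²·cd
  (5) [cd] / [m²] = m⁻²·cd
  (6) cd
All reduce to m⁻²·cd except (6), which is cd.

(6)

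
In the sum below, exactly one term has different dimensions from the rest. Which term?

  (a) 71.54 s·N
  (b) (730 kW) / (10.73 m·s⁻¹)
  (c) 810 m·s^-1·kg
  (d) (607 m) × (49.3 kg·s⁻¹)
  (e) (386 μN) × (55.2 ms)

Expand each in SI base units:
  (a) N·s = kg·m·s⁻²·s = kg·m·s⁻¹
  (b) [kg·m²·s⁻³] / [m·s⁻¹] = kg·m·s⁻²
  (c) kg·m·s⁻¹
  (d) [m] · [kg·s⁻¹] = kg·m·s⁻¹
  (e) [kg·m·s⁻²] · [s] = kg·m·s⁻¹
All reduce to kg·m·s⁻¹ except (b), which is kg·m·s⁻².

(b)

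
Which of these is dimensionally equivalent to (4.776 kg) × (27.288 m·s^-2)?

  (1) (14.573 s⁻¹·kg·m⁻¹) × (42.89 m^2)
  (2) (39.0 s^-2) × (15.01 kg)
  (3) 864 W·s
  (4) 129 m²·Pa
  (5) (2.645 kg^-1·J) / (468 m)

(4)

Reference: [kg] · [m·s⁻²] = kg·m·s⁻².
Each option:
  (1) [kg·m⁻¹·s⁻¹] · [m²] = kg·m·s⁻¹
  (2) [s⁻²] · [kg] = kg·s⁻²
  (3) W·s = J·s⁻¹·s = kg·m²·s⁻²
  (4) Pa·m² = N·m⁻²·m² = kg·m·s⁻²  ← same
  (5) [m²·s⁻²] / [m] = m·s⁻²
Only (4) matches kg·m·s⁻².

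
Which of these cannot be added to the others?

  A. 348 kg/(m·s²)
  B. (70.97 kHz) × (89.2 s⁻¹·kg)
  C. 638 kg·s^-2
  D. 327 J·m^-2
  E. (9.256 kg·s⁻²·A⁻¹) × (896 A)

In SI base units:
  A. kg·m⁻¹·s⁻²
  B. [s⁻¹] · [kg·s⁻¹] = kg·s⁻²
  C. kg·s⁻²
  D. J·m⁻² = N·m·m⁻² = kg·s⁻²
  E. [kg·s⁻²·A⁻¹] · [A] = kg·s⁻²
All reduce to kg·s⁻² except A., which is kg·m⁻¹·s⁻².

A.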